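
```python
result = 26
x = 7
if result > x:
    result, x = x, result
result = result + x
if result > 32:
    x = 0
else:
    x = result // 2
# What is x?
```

Answer: 0

Derivation:
Trace (tracking x):
result = 26  # -> result = 26
x = 7  # -> x = 7
if result > x:  # condition is True
    result, x = (x, result)  # -> result = 7, x = 26
result = result + x  # -> result = 33
if result > 32:  # condition is True
    x = 0  # -> x = 0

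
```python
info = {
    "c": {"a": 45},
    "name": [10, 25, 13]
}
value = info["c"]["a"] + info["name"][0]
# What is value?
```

Answer: 55

Derivation:
Trace (tracking value):
info = {'c': {'a': 45}, 'name': [10, 25, 13]}  # -> info = {'c': {'a': 45}, 'name': [10, 25, 13]}
value = info['c']['a'] + info['name'][0]  # -> value = 55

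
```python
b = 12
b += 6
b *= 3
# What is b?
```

Answer: 54

Derivation:
Trace (tracking b):
b = 12  # -> b = 12
b += 6  # -> b = 18
b *= 3  # -> b = 54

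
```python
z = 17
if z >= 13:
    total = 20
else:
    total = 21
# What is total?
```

Answer: 20

Derivation:
Trace (tracking total):
z = 17  # -> z = 17
if z >= 13:  # condition is True
    total = 20  # -> total = 20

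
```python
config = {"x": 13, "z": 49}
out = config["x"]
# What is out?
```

Answer: 13

Derivation:
Trace (tracking out):
config = {'x': 13, 'z': 49}  # -> config = {'x': 13, 'z': 49}
out = config['x']  # -> out = 13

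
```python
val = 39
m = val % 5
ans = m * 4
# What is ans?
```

Answer: 16

Derivation:
Trace (tracking ans):
val = 39  # -> val = 39
m = val % 5  # -> m = 4
ans = m * 4  # -> ans = 16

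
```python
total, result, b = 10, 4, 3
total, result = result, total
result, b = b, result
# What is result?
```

Trace (tracking result):
total, result, b = (10, 4, 3)  # -> total = 10, result = 4, b = 3
total, result = (result, total)  # -> total = 4, result = 10
result, b = (b, result)  # -> result = 3, b = 10

Answer: 3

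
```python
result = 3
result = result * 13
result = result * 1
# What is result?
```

Trace (tracking result):
result = 3  # -> result = 3
result = result * 13  # -> result = 39
result = result * 1  # -> result = 39

Answer: 39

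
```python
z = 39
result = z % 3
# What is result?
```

Answer: 0

Derivation:
Trace (tracking result):
z = 39  # -> z = 39
result = z % 3  # -> result = 0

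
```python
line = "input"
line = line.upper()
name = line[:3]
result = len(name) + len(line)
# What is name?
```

Trace (tracking name):
line = 'input'  # -> line = 'input'
line = line.upper()  # -> line = 'INPUT'
name = line[:3]  # -> name = 'INP'
result = len(name) + len(line)  # -> result = 8

Answer: 'INP'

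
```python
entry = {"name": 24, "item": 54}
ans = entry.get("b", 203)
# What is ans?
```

Answer: 203

Derivation:
Trace (tracking ans):
entry = {'name': 24, 'item': 54}  # -> entry = {'name': 24, 'item': 54}
ans = entry.get('b', 203)  # -> ans = 203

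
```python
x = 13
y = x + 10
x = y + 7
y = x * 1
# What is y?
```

Answer: 30

Derivation:
Trace (tracking y):
x = 13  # -> x = 13
y = x + 10  # -> y = 23
x = y + 7  # -> x = 30
y = x * 1  # -> y = 30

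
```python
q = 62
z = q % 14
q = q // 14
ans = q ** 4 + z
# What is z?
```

Answer: 6

Derivation:
Trace (tracking z):
q = 62  # -> q = 62
z = q % 14  # -> z = 6
q = q // 14  # -> q = 4
ans = q ** 4 + z  # -> ans = 262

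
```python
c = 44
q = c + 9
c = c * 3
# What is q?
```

Answer: 53

Derivation:
Trace (tracking q):
c = 44  # -> c = 44
q = c + 9  # -> q = 53
c = c * 3  # -> c = 132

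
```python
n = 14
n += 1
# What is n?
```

Trace (tracking n):
n = 14  # -> n = 14
n += 1  # -> n = 15

Answer: 15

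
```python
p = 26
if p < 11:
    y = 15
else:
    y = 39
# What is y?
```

Answer: 39

Derivation:
Trace (tracking y):
p = 26  # -> p = 26
if p < 11:  # condition is False
else:
    y = 39  # -> y = 39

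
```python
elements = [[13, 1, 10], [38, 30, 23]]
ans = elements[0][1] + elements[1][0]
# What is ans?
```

Answer: 39

Derivation:
Trace (tracking ans):
elements = [[13, 1, 10], [38, 30, 23]]  # -> elements = [[13, 1, 10], [38, 30, 23]]
ans = elements[0][1] + elements[1][0]  # -> ans = 39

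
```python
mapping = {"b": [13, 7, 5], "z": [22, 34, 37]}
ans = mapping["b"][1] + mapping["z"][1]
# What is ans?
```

Trace (tracking ans):
mapping = {'b': [13, 7, 5], 'z': [22, 34, 37]}  # -> mapping = {'b': [13, 7, 5], 'z': [22, 34, 37]}
ans = mapping['b'][1] + mapping['z'][1]  # -> ans = 41

Answer: 41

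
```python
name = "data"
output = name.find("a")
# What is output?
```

Trace (tracking output):
name = 'data'  # -> name = 'data'
output = name.find('a')  # -> output = 1

Answer: 1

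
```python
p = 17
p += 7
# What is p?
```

Trace (tracking p):
p = 17  # -> p = 17
p += 7  # -> p = 24

Answer: 24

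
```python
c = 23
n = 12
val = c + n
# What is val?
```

Answer: 35

Derivation:
Trace (tracking val):
c = 23  # -> c = 23
n = 12  # -> n = 12
val = c + n  # -> val = 35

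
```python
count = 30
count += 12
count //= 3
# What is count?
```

Answer: 14

Derivation:
Trace (tracking count):
count = 30  # -> count = 30
count += 12  # -> count = 42
count //= 3  # -> count = 14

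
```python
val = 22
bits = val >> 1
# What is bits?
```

Trace (tracking bits):
val = 22  # -> val = 22
bits = val >> 1  # -> bits = 11

Answer: 11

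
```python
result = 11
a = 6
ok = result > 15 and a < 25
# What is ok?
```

Trace (tracking ok):
result = 11  # -> result = 11
a = 6  # -> a = 6
ok = result > 15 and a < 25  # -> ok = False

Answer: False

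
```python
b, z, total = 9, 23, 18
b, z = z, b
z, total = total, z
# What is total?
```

Trace (tracking total):
b, z, total = (9, 23, 18)  # -> b = 9, z = 23, total = 18
b, z = (z, b)  # -> b = 23, z = 9
z, total = (total, z)  # -> z = 18, total = 9

Answer: 9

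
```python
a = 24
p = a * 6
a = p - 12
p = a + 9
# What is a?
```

Answer: 132

Derivation:
Trace (tracking a):
a = 24  # -> a = 24
p = a * 6  # -> p = 144
a = p - 12  # -> a = 132
p = a + 9  # -> p = 141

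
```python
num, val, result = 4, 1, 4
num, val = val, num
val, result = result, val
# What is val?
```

Answer: 4

Derivation:
Trace (tracking val):
num, val, result = (4, 1, 4)  # -> num = 4, val = 1, result = 4
num, val = (val, num)  # -> num = 1, val = 4
val, result = (result, val)  # -> val = 4, result = 4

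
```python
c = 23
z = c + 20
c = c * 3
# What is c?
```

Answer: 69

Derivation:
Trace (tracking c):
c = 23  # -> c = 23
z = c + 20  # -> z = 43
c = c * 3  # -> c = 69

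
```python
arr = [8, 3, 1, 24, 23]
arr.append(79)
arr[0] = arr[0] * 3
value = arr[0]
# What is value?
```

Trace (tracking value):
arr = [8, 3, 1, 24, 23]  # -> arr = [8, 3, 1, 24, 23]
arr.append(79)  # -> arr = [8, 3, 1, 24, 23, 79]
arr[0] = arr[0] * 3  # -> arr = [24, 3, 1, 24, 23, 79]
value = arr[0]  # -> value = 24

Answer: 24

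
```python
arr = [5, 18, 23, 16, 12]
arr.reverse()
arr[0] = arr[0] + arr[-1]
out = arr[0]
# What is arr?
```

Trace (tracking arr):
arr = [5, 18, 23, 16, 12]  # -> arr = [5, 18, 23, 16, 12]
arr.reverse()  # -> arr = [12, 16, 23, 18, 5]
arr[0] = arr[0] + arr[-1]  # -> arr = [17, 16, 23, 18, 5]
out = arr[0]  # -> out = 17

Answer: [17, 16, 23, 18, 5]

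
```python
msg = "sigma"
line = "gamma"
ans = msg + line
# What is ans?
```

Answer: 'sigmagamma'

Derivation:
Trace (tracking ans):
msg = 'sigma'  # -> msg = 'sigma'
line = 'gamma'  # -> line = 'gamma'
ans = msg + line  # -> ans = 'sigmagamma'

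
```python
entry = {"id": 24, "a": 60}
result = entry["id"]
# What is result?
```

Trace (tracking result):
entry = {'id': 24, 'a': 60}  # -> entry = {'id': 24, 'a': 60}
result = entry['id']  # -> result = 24

Answer: 24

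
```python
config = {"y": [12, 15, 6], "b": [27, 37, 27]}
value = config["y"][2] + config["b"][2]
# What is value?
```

Trace (tracking value):
config = {'y': [12, 15, 6], 'b': [27, 37, 27]}  # -> config = {'y': [12, 15, 6], 'b': [27, 37, 27]}
value = config['y'][2] + config['b'][2]  # -> value = 33

Answer: 33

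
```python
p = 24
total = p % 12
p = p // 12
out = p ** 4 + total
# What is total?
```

Answer: 0

Derivation:
Trace (tracking total):
p = 24  # -> p = 24
total = p % 12  # -> total = 0
p = p // 12  # -> p = 2
out = p ** 4 + total  # -> out = 16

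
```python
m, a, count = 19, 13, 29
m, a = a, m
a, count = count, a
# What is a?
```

Trace (tracking a):
m, a, count = (19, 13, 29)  # -> m = 19, a = 13, count = 29
m, a = (a, m)  # -> m = 13, a = 19
a, count = (count, a)  # -> a = 29, count = 19

Answer: 29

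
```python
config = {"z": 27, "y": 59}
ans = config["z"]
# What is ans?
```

Answer: 27

Derivation:
Trace (tracking ans):
config = {'z': 27, 'y': 59}  # -> config = {'z': 27, 'y': 59}
ans = config['z']  # -> ans = 27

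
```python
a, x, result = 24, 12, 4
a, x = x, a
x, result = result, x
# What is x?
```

Answer: 4

Derivation:
Trace (tracking x):
a, x, result = (24, 12, 4)  # -> a = 24, x = 12, result = 4
a, x = (x, a)  # -> a = 12, x = 24
x, result = (result, x)  # -> x = 4, result = 24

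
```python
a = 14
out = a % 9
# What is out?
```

Trace (tracking out):
a = 14  # -> a = 14
out = a % 9  # -> out = 5

Answer: 5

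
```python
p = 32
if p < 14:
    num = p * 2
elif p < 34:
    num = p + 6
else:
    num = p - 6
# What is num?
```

Answer: 38

Derivation:
Trace (tracking num):
p = 32  # -> p = 32
if p < 14:  # condition is False
elif p < 34:  # condition is True
    num = p + 6  # -> num = 38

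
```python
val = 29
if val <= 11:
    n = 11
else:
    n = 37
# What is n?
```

Trace (tracking n):
val = 29  # -> val = 29
if val <= 11:  # condition is False
else:
    n = 37  # -> n = 37

Answer: 37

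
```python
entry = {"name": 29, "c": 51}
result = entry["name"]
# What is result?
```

Trace (tracking result):
entry = {'name': 29, 'c': 51}  # -> entry = {'name': 29, 'c': 51}
result = entry['name']  # -> result = 29

Answer: 29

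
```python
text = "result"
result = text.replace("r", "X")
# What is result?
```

Answer: 'Xesult'

Derivation:
Trace (tracking result):
text = 'result'  # -> text = 'result'
result = text.replace('r', 'X')  # -> result = 'Xesult'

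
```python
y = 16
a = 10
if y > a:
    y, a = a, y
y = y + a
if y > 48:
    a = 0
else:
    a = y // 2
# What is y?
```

Trace (tracking y):
y = 16  # -> y = 16
a = 10  # -> a = 10
if y > a:  # condition is True
    y, a = (a, y)  # -> y = 10, a = 16
y = y + a  # -> y = 26
if y > 48:  # condition is False
else:
    a = y // 2  # -> a = 13

Answer: 26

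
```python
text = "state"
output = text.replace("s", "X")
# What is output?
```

Trace (tracking output):
text = 'state'  # -> text = 'state'
output = text.replace('s', 'X')  # -> output = 'Xtate'

Answer: 'Xtate'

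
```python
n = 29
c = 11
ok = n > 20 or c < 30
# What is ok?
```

Answer: True

Derivation:
Trace (tracking ok):
n = 29  # -> n = 29
c = 11  # -> c = 11
ok = n > 20 or c < 30  # -> ok = True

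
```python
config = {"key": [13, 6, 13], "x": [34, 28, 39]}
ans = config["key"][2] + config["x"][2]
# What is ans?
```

Trace (tracking ans):
config = {'key': [13, 6, 13], 'x': [34, 28, 39]}  # -> config = {'key': [13, 6, 13], 'x': [34, 28, 39]}
ans = config['key'][2] + config['x'][2]  # -> ans = 52

Answer: 52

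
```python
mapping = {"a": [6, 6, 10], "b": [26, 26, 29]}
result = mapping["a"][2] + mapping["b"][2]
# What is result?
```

Answer: 39

Derivation:
Trace (tracking result):
mapping = {'a': [6, 6, 10], 'b': [26, 26, 29]}  # -> mapping = {'a': [6, 6, 10], 'b': [26, 26, 29]}
result = mapping['a'][2] + mapping['b'][2]  # -> result = 39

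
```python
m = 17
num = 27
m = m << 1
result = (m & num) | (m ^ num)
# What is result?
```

Trace (tracking result):
m = 17  # -> m = 17
num = 27  # -> num = 27
m = m << 1  # -> m = 34
result = m & num | m ^ num  # -> result = 59

Answer: 59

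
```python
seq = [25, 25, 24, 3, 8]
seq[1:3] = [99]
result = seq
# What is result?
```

Trace (tracking result):
seq = [25, 25, 24, 3, 8]  # -> seq = [25, 25, 24, 3, 8]
seq[1:3] = [99]  # -> seq = [25, 99, 3, 8]
result = seq  # -> result = [25, 99, 3, 8]

Answer: [25, 99, 3, 8]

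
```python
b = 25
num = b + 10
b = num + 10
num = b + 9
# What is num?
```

Trace (tracking num):
b = 25  # -> b = 25
num = b + 10  # -> num = 35
b = num + 10  # -> b = 45
num = b + 9  # -> num = 54

Answer: 54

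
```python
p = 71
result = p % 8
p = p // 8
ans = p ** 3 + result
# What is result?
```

Trace (tracking result):
p = 71  # -> p = 71
result = p % 8  # -> result = 7
p = p // 8  # -> p = 8
ans = p ** 3 + result  # -> ans = 519

Answer: 7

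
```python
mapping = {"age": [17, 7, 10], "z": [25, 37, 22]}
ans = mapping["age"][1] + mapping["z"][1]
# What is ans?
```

Answer: 44

Derivation:
Trace (tracking ans):
mapping = {'age': [17, 7, 10], 'z': [25, 37, 22]}  # -> mapping = {'age': [17, 7, 10], 'z': [25, 37, 22]}
ans = mapping['age'][1] + mapping['z'][1]  # -> ans = 44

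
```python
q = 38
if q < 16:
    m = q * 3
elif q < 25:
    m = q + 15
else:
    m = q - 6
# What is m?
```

Trace (tracking m):
q = 38  # -> q = 38
if q < 16:  # condition is False
elif q < 25:  # condition is False
else:
    m = q - 6  # -> m = 32

Answer: 32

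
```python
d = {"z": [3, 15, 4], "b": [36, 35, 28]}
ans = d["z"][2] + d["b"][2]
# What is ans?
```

Trace (tracking ans):
d = {'z': [3, 15, 4], 'b': [36, 35, 28]}  # -> d = {'z': [3, 15, 4], 'b': [36, 35, 28]}
ans = d['z'][2] + d['b'][2]  # -> ans = 32

Answer: 32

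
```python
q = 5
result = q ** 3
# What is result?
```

Trace (tracking result):
q = 5  # -> q = 5
result = q ** 3  # -> result = 125

Answer: 125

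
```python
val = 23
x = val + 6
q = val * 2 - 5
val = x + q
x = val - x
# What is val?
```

Trace (tracking val):
val = 23  # -> val = 23
x = val + 6  # -> x = 29
q = val * 2 - 5  # -> q = 41
val = x + q  # -> val = 70
x = val - x  # -> x = 41

Answer: 70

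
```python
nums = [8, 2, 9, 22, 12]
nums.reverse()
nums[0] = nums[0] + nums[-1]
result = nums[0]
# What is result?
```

Answer: 20

Derivation:
Trace (tracking result):
nums = [8, 2, 9, 22, 12]  # -> nums = [8, 2, 9, 22, 12]
nums.reverse()  # -> nums = [12, 22, 9, 2, 8]
nums[0] = nums[0] + nums[-1]  # -> nums = [20, 22, 9, 2, 8]
result = nums[0]  # -> result = 20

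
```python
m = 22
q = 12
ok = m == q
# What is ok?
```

Trace (tracking ok):
m = 22  # -> m = 22
q = 12  # -> q = 12
ok = m == q  # -> ok = False

Answer: False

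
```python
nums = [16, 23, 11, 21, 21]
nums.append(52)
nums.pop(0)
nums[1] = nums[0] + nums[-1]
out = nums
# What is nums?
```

Answer: [23, 75, 21, 21, 52]

Derivation:
Trace (tracking nums):
nums = [16, 23, 11, 21, 21]  # -> nums = [16, 23, 11, 21, 21]
nums.append(52)  # -> nums = [16, 23, 11, 21, 21, 52]
nums.pop(0)  # -> nums = [23, 11, 21, 21, 52]
nums[1] = nums[0] + nums[-1]  # -> nums = [23, 75, 21, 21, 52]
out = nums  # -> out = [23, 75, 21, 21, 52]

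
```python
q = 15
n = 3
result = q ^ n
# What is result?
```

Answer: 12

Derivation:
Trace (tracking result):
q = 15  # -> q = 15
n = 3  # -> n = 3
result = q ^ n  # -> result = 12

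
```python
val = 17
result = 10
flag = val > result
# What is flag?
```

Answer: True

Derivation:
Trace (tracking flag):
val = 17  # -> val = 17
result = 10  # -> result = 10
flag = val > result  # -> flag = True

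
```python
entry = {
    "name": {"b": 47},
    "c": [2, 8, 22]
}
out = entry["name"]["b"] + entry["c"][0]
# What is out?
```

Trace (tracking out):
entry = {'name': {'b': 47}, 'c': [2, 8, 22]}  # -> entry = {'name': {'b': 47}, 'c': [2, 8, 22]}
out = entry['name']['b'] + entry['c'][0]  # -> out = 49

Answer: 49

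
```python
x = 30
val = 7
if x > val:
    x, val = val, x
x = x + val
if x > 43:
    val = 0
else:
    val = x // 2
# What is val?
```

Answer: 18

Derivation:
Trace (tracking val):
x = 30  # -> x = 30
val = 7  # -> val = 7
if x > val:  # condition is True
    x, val = (val, x)  # -> x = 7, val = 30
x = x + val  # -> x = 37
if x > 43:  # condition is False
else:
    val = x // 2  # -> val = 18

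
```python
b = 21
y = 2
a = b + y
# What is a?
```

Trace (tracking a):
b = 21  # -> b = 21
y = 2  # -> y = 2
a = b + y  # -> a = 23

Answer: 23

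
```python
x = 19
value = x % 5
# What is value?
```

Trace (tracking value):
x = 19  # -> x = 19
value = x % 5  # -> value = 4

Answer: 4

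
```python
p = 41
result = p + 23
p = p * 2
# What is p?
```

Answer: 82

Derivation:
Trace (tracking p):
p = 41  # -> p = 41
result = p + 23  # -> result = 64
p = p * 2  # -> p = 82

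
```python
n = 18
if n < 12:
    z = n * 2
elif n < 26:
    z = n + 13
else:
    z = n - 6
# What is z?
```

Trace (tracking z):
n = 18  # -> n = 18
if n < 12:  # condition is False
elif n < 26:  # condition is True
    z = n + 13  # -> z = 31

Answer: 31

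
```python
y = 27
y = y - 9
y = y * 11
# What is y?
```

Answer: 198

Derivation:
Trace (tracking y):
y = 27  # -> y = 27
y = y - 9  # -> y = 18
y = y * 11  # -> y = 198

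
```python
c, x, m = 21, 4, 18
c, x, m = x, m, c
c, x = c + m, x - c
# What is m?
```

Answer: 21

Derivation:
Trace (tracking m):
c, x, m = (21, 4, 18)  # -> c = 21, x = 4, m = 18
c, x, m = (x, m, c)  # -> c = 4, x = 18, m = 21
c, x = (c + m, x - c)  # -> c = 25, x = 14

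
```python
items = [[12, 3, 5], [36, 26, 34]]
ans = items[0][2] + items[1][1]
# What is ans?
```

Answer: 31

Derivation:
Trace (tracking ans):
items = [[12, 3, 5], [36, 26, 34]]  # -> items = [[12, 3, 5], [36, 26, 34]]
ans = items[0][2] + items[1][1]  # -> ans = 31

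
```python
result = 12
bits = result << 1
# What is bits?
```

Answer: 24

Derivation:
Trace (tracking bits):
result = 12  # -> result = 12
bits = result << 1  # -> bits = 24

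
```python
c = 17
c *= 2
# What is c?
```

Trace (tracking c):
c = 17  # -> c = 17
c *= 2  # -> c = 34

Answer: 34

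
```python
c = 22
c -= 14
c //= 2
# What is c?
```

Answer: 4

Derivation:
Trace (tracking c):
c = 22  # -> c = 22
c -= 14  # -> c = 8
c //= 2  # -> c = 4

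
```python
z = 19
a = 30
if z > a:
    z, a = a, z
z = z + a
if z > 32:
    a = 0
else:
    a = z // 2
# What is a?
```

Answer: 0

Derivation:
Trace (tracking a):
z = 19  # -> z = 19
a = 30  # -> a = 30
if z > a:  # condition is False
z = z + a  # -> z = 49
if z > 32:  # condition is True
    a = 0  # -> a = 0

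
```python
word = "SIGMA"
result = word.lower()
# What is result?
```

Trace (tracking result):
word = 'SIGMA'  # -> word = 'SIGMA'
result = word.lower()  # -> result = 'sigma'

Answer: 'sigma'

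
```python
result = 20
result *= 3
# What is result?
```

Answer: 60

Derivation:
Trace (tracking result):
result = 20  # -> result = 20
result *= 3  # -> result = 60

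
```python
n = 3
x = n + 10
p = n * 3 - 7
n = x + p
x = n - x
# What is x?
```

Trace (tracking x):
n = 3  # -> n = 3
x = n + 10  # -> x = 13
p = n * 3 - 7  # -> p = 2
n = x + p  # -> n = 15
x = n - x  # -> x = 2

Answer: 2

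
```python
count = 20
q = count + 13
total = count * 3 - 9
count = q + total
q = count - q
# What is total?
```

Trace (tracking total):
count = 20  # -> count = 20
q = count + 13  # -> q = 33
total = count * 3 - 9  # -> total = 51
count = q + total  # -> count = 84
q = count - q  # -> q = 51

Answer: 51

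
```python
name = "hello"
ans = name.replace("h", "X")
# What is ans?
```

Answer: 'Xello'

Derivation:
Trace (tracking ans):
name = 'hello'  # -> name = 'hello'
ans = name.replace('h', 'X')  # -> ans = 'Xello'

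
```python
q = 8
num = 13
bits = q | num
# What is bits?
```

Trace (tracking bits):
q = 8  # -> q = 8
num = 13  # -> num = 13
bits = q | num  # -> bits = 13

Answer: 13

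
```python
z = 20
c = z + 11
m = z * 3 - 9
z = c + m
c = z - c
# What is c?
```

Trace (tracking c):
z = 20  # -> z = 20
c = z + 11  # -> c = 31
m = z * 3 - 9  # -> m = 51
z = c + m  # -> z = 82
c = z - c  # -> c = 51

Answer: 51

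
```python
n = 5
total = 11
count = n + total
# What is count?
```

Trace (tracking count):
n = 5  # -> n = 5
total = 11  # -> total = 11
count = n + total  # -> count = 16

Answer: 16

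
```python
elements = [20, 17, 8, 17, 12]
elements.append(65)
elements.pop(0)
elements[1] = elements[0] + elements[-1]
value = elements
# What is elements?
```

Answer: [17, 82, 17, 12, 65]

Derivation:
Trace (tracking elements):
elements = [20, 17, 8, 17, 12]  # -> elements = [20, 17, 8, 17, 12]
elements.append(65)  # -> elements = [20, 17, 8, 17, 12, 65]
elements.pop(0)  # -> elements = [17, 8, 17, 12, 65]
elements[1] = elements[0] + elements[-1]  # -> elements = [17, 82, 17, 12, 65]
value = elements  # -> value = [17, 82, 17, 12, 65]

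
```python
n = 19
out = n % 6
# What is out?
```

Trace (tracking out):
n = 19  # -> n = 19
out = n % 6  # -> out = 1

Answer: 1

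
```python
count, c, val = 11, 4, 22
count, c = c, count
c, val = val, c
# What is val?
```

Trace (tracking val):
count, c, val = (11, 4, 22)  # -> count = 11, c = 4, val = 22
count, c = (c, count)  # -> count = 4, c = 11
c, val = (val, c)  # -> c = 22, val = 11

Answer: 11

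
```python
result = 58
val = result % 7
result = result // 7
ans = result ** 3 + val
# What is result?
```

Trace (tracking result):
result = 58  # -> result = 58
val = result % 7  # -> val = 2
result = result // 7  # -> result = 8
ans = result ** 3 + val  # -> ans = 514

Answer: 8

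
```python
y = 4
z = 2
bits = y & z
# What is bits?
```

Trace (tracking bits):
y = 4  # -> y = 4
z = 2  # -> z = 2
bits = y & z  # -> bits = 0

Answer: 0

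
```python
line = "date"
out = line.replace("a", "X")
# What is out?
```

Trace (tracking out):
line = 'date'  # -> line = 'date'
out = line.replace('a', 'X')  # -> out = 'dXte'

Answer: 'dXte'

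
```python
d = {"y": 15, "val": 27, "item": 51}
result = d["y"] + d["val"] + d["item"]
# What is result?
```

Trace (tracking result):
d = {'y': 15, 'val': 27, 'item': 51}  # -> d = {'y': 15, 'val': 27, 'item': 51}
result = d['y'] + d['val'] + d['item']  # -> result = 93

Answer: 93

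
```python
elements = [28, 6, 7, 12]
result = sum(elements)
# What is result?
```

Answer: 53

Derivation:
Trace (tracking result):
elements = [28, 6, 7, 12]  # -> elements = [28, 6, 7, 12]
result = sum(elements)  # -> result = 53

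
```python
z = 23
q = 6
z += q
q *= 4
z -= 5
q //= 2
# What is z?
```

Answer: 24

Derivation:
Trace (tracking z):
z = 23  # -> z = 23
q = 6  # -> q = 6
z += q  # -> z = 29
q *= 4  # -> q = 24
z -= 5  # -> z = 24
q //= 2  # -> q = 12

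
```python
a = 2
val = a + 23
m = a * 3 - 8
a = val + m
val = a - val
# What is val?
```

Trace (tracking val):
a = 2  # -> a = 2
val = a + 23  # -> val = 25
m = a * 3 - 8  # -> m = -2
a = val + m  # -> a = 23
val = a - val  # -> val = -2

Answer: -2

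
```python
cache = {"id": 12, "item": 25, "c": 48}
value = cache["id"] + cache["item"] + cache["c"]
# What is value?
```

Trace (tracking value):
cache = {'id': 12, 'item': 25, 'c': 48}  # -> cache = {'id': 12, 'item': 25, 'c': 48}
value = cache['id'] + cache['item'] + cache['c']  # -> value = 85

Answer: 85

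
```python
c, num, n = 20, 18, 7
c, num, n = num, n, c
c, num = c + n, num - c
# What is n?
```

Answer: 20

Derivation:
Trace (tracking n):
c, num, n = (20, 18, 7)  # -> c = 20, num = 18, n = 7
c, num, n = (num, n, c)  # -> c = 18, num = 7, n = 20
c, num = (c + n, num - c)  # -> c = 38, num = -11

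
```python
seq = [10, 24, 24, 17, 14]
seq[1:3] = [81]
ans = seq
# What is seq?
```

Answer: [10, 81, 17, 14]

Derivation:
Trace (tracking seq):
seq = [10, 24, 24, 17, 14]  # -> seq = [10, 24, 24, 17, 14]
seq[1:3] = [81]  # -> seq = [10, 81, 17, 14]
ans = seq  # -> ans = [10, 81, 17, 14]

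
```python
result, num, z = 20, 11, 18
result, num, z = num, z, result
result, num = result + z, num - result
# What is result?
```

Trace (tracking result):
result, num, z = (20, 11, 18)  # -> result = 20, num = 11, z = 18
result, num, z = (num, z, result)  # -> result = 11, num = 18, z = 20
result, num = (result + z, num - result)  # -> result = 31, num = 7

Answer: 31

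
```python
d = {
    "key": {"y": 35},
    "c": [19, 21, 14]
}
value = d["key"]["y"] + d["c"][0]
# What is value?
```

Trace (tracking value):
d = {'key': {'y': 35}, 'c': [19, 21, 14]}  # -> d = {'key': {'y': 35}, 'c': [19, 21, 14]}
value = d['key']['y'] + d['c'][0]  # -> value = 54

Answer: 54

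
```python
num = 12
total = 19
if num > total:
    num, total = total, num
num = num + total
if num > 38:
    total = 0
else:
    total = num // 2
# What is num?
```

Trace (tracking num):
num = 12  # -> num = 12
total = 19  # -> total = 19
if num > total:  # condition is False
num = num + total  # -> num = 31
if num > 38:  # condition is False
else:
    total = num // 2  # -> total = 15

Answer: 31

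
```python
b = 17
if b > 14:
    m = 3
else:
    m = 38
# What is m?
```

Trace (tracking m):
b = 17  # -> b = 17
if b > 14:  # condition is True
    m = 3  # -> m = 3

Answer: 3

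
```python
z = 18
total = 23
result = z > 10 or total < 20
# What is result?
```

Answer: True

Derivation:
Trace (tracking result):
z = 18  # -> z = 18
total = 23  # -> total = 23
result = z > 10 or total < 20  # -> result = True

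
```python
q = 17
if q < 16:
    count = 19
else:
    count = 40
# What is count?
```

Answer: 40

Derivation:
Trace (tracking count):
q = 17  # -> q = 17
if q < 16:  # condition is False
else:
    count = 40  # -> count = 40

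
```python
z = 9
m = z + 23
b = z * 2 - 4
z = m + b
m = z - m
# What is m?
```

Answer: 14

Derivation:
Trace (tracking m):
z = 9  # -> z = 9
m = z + 23  # -> m = 32
b = z * 2 - 4  # -> b = 14
z = m + b  # -> z = 46
m = z - m  # -> m = 14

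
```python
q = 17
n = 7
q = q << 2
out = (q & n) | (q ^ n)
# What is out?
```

Answer: 71

Derivation:
Trace (tracking out):
q = 17  # -> q = 17
n = 7  # -> n = 7
q = q << 2  # -> q = 68
out = q & n | q ^ n  # -> out = 71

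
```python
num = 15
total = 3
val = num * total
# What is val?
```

Answer: 45

Derivation:
Trace (tracking val):
num = 15  # -> num = 15
total = 3  # -> total = 3
val = num * total  # -> val = 45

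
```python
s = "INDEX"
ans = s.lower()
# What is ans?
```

Answer: 'index'

Derivation:
Trace (tracking ans):
s = 'INDEX'  # -> s = 'INDEX'
ans = s.lower()  # -> ans = 'index'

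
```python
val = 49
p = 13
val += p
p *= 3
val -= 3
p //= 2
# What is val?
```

Answer: 59

Derivation:
Trace (tracking val):
val = 49  # -> val = 49
p = 13  # -> p = 13
val += p  # -> val = 62
p *= 3  # -> p = 39
val -= 3  # -> val = 59
p //= 2  # -> p = 19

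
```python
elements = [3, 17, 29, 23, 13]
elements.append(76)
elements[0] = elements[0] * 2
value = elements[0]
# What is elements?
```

Trace (tracking elements):
elements = [3, 17, 29, 23, 13]  # -> elements = [3, 17, 29, 23, 13]
elements.append(76)  # -> elements = [3, 17, 29, 23, 13, 76]
elements[0] = elements[0] * 2  # -> elements = [6, 17, 29, 23, 13, 76]
value = elements[0]  # -> value = 6

Answer: [6, 17, 29, 23, 13, 76]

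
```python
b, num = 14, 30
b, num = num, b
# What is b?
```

Trace (tracking b):
b, num = (14, 30)  # -> b = 14, num = 30
b, num = (num, b)  # -> b = 30, num = 14

Answer: 30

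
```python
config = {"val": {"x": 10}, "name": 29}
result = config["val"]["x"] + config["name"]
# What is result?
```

Answer: 39

Derivation:
Trace (tracking result):
config = {'val': {'x': 10}, 'name': 29}  # -> config = {'val': {'x': 10}, 'name': 29}
result = config['val']['x'] + config['name']  # -> result = 39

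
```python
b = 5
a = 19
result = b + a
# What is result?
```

Answer: 24

Derivation:
Trace (tracking result):
b = 5  # -> b = 5
a = 19  # -> a = 19
result = b + a  # -> result = 24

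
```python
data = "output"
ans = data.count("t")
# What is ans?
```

Trace (tracking ans):
data = 'output'  # -> data = 'output'
ans = data.count('t')  # -> ans = 2

Answer: 2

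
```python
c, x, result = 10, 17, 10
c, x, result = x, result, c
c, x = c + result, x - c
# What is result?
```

Trace (tracking result):
c, x, result = (10, 17, 10)  # -> c = 10, x = 17, result = 10
c, x, result = (x, result, c)  # -> c = 17, x = 10, result = 10
c, x = (c + result, x - c)  # -> c = 27, x = -7

Answer: 10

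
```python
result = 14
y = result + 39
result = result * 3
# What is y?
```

Trace (tracking y):
result = 14  # -> result = 14
y = result + 39  # -> y = 53
result = result * 3  # -> result = 42

Answer: 53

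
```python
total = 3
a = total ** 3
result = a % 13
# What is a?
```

Trace (tracking a):
total = 3  # -> total = 3
a = total ** 3  # -> a = 27
result = a % 13  # -> result = 1

Answer: 27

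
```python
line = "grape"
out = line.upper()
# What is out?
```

Answer: 'GRAPE'

Derivation:
Trace (tracking out):
line = 'grape'  # -> line = 'grape'
out = line.upper()  # -> out = 'GRAPE'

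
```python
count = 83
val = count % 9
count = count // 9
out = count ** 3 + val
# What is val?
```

Trace (tracking val):
count = 83  # -> count = 83
val = count % 9  # -> val = 2
count = count // 9  # -> count = 9
out = count ** 3 + val  # -> out = 731

Answer: 2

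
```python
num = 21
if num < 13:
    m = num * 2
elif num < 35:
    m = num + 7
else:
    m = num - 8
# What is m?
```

Answer: 28

Derivation:
Trace (tracking m):
num = 21  # -> num = 21
if num < 13:  # condition is False
elif num < 35:  # condition is True
    m = num + 7  # -> m = 28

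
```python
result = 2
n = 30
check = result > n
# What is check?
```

Answer: False

Derivation:
Trace (tracking check):
result = 2  # -> result = 2
n = 30  # -> n = 30
check = result > n  # -> check = False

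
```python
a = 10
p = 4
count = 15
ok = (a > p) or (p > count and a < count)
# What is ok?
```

Trace (tracking ok):
a = 10  # -> a = 10
p = 4  # -> p = 4
count = 15  # -> count = 15
ok = a > p or (p > count and a < count)  # -> ok = True

Answer: True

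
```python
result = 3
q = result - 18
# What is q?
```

Trace (tracking q):
result = 3  # -> result = 3
q = result - 18  # -> q = -15

Answer: -15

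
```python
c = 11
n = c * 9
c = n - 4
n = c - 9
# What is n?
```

Answer: 86

Derivation:
Trace (tracking n):
c = 11  # -> c = 11
n = c * 9  # -> n = 99
c = n - 4  # -> c = 95
n = c - 9  # -> n = 86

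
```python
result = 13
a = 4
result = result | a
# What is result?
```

Answer: 13

Derivation:
Trace (tracking result):
result = 13  # -> result = 13
a = 4  # -> a = 4
result = result | a  # -> result = 13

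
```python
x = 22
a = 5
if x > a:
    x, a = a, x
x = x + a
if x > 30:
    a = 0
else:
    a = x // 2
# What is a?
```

Trace (tracking a):
x = 22  # -> x = 22
a = 5  # -> a = 5
if x > a:  # condition is True
    x, a = (a, x)  # -> x = 5, a = 22
x = x + a  # -> x = 27
if x > 30:  # condition is False
else:
    a = x // 2  # -> a = 13

Answer: 13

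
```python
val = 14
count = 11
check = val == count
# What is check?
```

Answer: False

Derivation:
Trace (tracking check):
val = 14  # -> val = 14
count = 11  # -> count = 11
check = val == count  # -> check = False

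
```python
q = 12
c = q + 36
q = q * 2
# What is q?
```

Answer: 24

Derivation:
Trace (tracking q):
q = 12  # -> q = 12
c = q + 36  # -> c = 48
q = q * 2  # -> q = 24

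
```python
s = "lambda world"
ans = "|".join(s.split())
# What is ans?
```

Answer: 'lambda|world'

Derivation:
Trace (tracking ans):
s = 'lambda world'  # -> s = 'lambda world'
ans = '|'.join(s.split())  # -> ans = 'lambda|world'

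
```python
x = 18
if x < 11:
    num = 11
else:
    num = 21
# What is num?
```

Answer: 21

Derivation:
Trace (tracking num):
x = 18  # -> x = 18
if x < 11:  # condition is False
else:
    num = 21  # -> num = 21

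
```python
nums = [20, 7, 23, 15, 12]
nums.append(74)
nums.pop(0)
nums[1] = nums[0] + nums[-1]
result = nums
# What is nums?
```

Trace (tracking nums):
nums = [20, 7, 23, 15, 12]  # -> nums = [20, 7, 23, 15, 12]
nums.append(74)  # -> nums = [20, 7, 23, 15, 12, 74]
nums.pop(0)  # -> nums = [7, 23, 15, 12, 74]
nums[1] = nums[0] + nums[-1]  # -> nums = [7, 81, 15, 12, 74]
result = nums  # -> result = [7, 81, 15, 12, 74]

Answer: [7, 81, 15, 12, 74]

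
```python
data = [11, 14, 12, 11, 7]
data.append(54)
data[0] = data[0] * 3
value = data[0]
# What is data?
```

Trace (tracking data):
data = [11, 14, 12, 11, 7]  # -> data = [11, 14, 12, 11, 7]
data.append(54)  # -> data = [11, 14, 12, 11, 7, 54]
data[0] = data[0] * 3  # -> data = [33, 14, 12, 11, 7, 54]
value = data[0]  # -> value = 33

Answer: [33, 14, 12, 11, 7, 54]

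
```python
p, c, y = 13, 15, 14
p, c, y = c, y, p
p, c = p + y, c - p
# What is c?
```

Answer: -1

Derivation:
Trace (tracking c):
p, c, y = (13, 15, 14)  # -> p = 13, c = 15, y = 14
p, c, y = (c, y, p)  # -> p = 15, c = 14, y = 13
p, c = (p + y, c - p)  # -> p = 28, c = -1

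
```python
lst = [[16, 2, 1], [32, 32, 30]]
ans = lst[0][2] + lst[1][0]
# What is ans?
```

Answer: 33

Derivation:
Trace (tracking ans):
lst = [[16, 2, 1], [32, 32, 30]]  # -> lst = [[16, 2, 1], [32, 32, 30]]
ans = lst[0][2] + lst[1][0]  # -> ans = 33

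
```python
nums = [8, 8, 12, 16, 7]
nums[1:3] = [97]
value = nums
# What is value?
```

Trace (tracking value):
nums = [8, 8, 12, 16, 7]  # -> nums = [8, 8, 12, 16, 7]
nums[1:3] = [97]  # -> nums = [8, 97, 16, 7]
value = nums  # -> value = [8, 97, 16, 7]

Answer: [8, 97, 16, 7]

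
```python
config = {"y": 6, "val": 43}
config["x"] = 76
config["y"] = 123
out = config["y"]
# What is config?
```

Answer: {'y': 123, 'val': 43, 'x': 76}

Derivation:
Trace (tracking config):
config = {'y': 6, 'val': 43}  # -> config = {'y': 6, 'val': 43}
config['x'] = 76  # -> config = {'y': 6, 'val': 43, 'x': 76}
config['y'] = 123  # -> config = {'y': 123, 'val': 43, 'x': 76}
out = config['y']  # -> out = 123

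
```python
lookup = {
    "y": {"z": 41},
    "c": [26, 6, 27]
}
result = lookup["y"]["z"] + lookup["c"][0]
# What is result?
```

Trace (tracking result):
lookup = {'y': {'z': 41}, 'c': [26, 6, 27]}  # -> lookup = {'y': {'z': 41}, 'c': [26, 6, 27]}
result = lookup['y']['z'] + lookup['c'][0]  # -> result = 67

Answer: 67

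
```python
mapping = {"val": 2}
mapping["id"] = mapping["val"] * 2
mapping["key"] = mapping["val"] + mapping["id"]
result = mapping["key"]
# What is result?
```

Answer: 6

Derivation:
Trace (tracking result):
mapping = {'val': 2}  # -> mapping = {'val': 2}
mapping['id'] = mapping['val'] * 2  # -> mapping = {'val': 2, 'id': 4}
mapping['key'] = mapping['val'] + mapping['id']  # -> mapping = {'val': 2, 'id': 4, 'key': 6}
result = mapping['key']  # -> result = 6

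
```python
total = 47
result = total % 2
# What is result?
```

Answer: 1

Derivation:
Trace (tracking result):
total = 47  # -> total = 47
result = total % 2  # -> result = 1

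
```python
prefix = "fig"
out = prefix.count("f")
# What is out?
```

Answer: 1

Derivation:
Trace (tracking out):
prefix = 'fig'  # -> prefix = 'fig'
out = prefix.count('f')  # -> out = 1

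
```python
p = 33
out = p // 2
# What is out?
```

Trace (tracking out):
p = 33  # -> p = 33
out = p // 2  # -> out = 16

Answer: 16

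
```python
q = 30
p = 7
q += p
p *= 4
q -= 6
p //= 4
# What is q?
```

Answer: 31

Derivation:
Trace (tracking q):
q = 30  # -> q = 30
p = 7  # -> p = 7
q += p  # -> q = 37
p *= 4  # -> p = 28
q -= 6  # -> q = 31
p //= 4  # -> p = 7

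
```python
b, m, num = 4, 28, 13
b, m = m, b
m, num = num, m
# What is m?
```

Trace (tracking m):
b, m, num = (4, 28, 13)  # -> b = 4, m = 28, num = 13
b, m = (m, b)  # -> b = 28, m = 4
m, num = (num, m)  # -> m = 13, num = 4

Answer: 13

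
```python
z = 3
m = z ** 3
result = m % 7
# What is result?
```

Trace (tracking result):
z = 3  # -> z = 3
m = z ** 3  # -> m = 27
result = m % 7  # -> result = 6

Answer: 6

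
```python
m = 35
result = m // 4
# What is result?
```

Answer: 8

Derivation:
Trace (tracking result):
m = 35  # -> m = 35
result = m // 4  # -> result = 8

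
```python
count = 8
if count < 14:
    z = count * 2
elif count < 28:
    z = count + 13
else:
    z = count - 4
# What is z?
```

Answer: 16

Derivation:
Trace (tracking z):
count = 8  # -> count = 8
if count < 14:  # condition is True
    z = count * 2  # -> z = 16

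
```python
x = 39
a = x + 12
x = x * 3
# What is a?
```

Trace (tracking a):
x = 39  # -> x = 39
a = x + 12  # -> a = 51
x = x * 3  # -> x = 117

Answer: 51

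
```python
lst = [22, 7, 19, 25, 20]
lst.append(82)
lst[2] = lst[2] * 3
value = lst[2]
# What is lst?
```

Trace (tracking lst):
lst = [22, 7, 19, 25, 20]  # -> lst = [22, 7, 19, 25, 20]
lst.append(82)  # -> lst = [22, 7, 19, 25, 20, 82]
lst[2] = lst[2] * 3  # -> lst = [22, 7, 57, 25, 20, 82]
value = lst[2]  # -> value = 57

Answer: [22, 7, 57, 25, 20, 82]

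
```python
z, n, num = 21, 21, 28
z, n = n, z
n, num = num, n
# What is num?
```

Trace (tracking num):
z, n, num = (21, 21, 28)  # -> z = 21, n = 21, num = 28
z, n = (n, z)  # -> z = 21, n = 21
n, num = (num, n)  # -> n = 28, num = 21

Answer: 21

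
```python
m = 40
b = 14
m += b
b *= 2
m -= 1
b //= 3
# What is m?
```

Trace (tracking m):
m = 40  # -> m = 40
b = 14  # -> b = 14
m += b  # -> m = 54
b *= 2  # -> b = 28
m -= 1  # -> m = 53
b //= 3  # -> b = 9

Answer: 53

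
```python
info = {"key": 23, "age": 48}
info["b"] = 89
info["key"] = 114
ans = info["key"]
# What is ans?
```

Answer: 114

Derivation:
Trace (tracking ans):
info = {'key': 23, 'age': 48}  # -> info = {'key': 23, 'age': 48}
info['b'] = 89  # -> info = {'key': 23, 'age': 48, 'b': 89}
info['key'] = 114  # -> info = {'key': 114, 'age': 48, 'b': 89}
ans = info['key']  # -> ans = 114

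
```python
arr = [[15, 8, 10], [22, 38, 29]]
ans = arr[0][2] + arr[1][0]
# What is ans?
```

Answer: 32

Derivation:
Trace (tracking ans):
arr = [[15, 8, 10], [22, 38, 29]]  # -> arr = [[15, 8, 10], [22, 38, 29]]
ans = arr[0][2] + arr[1][0]  # -> ans = 32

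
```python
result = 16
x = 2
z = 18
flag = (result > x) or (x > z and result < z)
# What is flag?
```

Trace (tracking flag):
result = 16  # -> result = 16
x = 2  # -> x = 2
z = 18  # -> z = 18
flag = result > x or (x > z and result < z)  # -> flag = True

Answer: True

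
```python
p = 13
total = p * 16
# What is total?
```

Answer: 208

Derivation:
Trace (tracking total):
p = 13  # -> p = 13
total = p * 16  # -> total = 208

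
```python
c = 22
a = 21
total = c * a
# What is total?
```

Answer: 462

Derivation:
Trace (tracking total):
c = 22  # -> c = 22
a = 21  # -> a = 21
total = c * a  # -> total = 462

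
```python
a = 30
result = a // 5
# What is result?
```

Trace (tracking result):
a = 30  # -> a = 30
result = a // 5  # -> result = 6

Answer: 6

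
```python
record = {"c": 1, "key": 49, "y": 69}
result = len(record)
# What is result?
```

Trace (tracking result):
record = {'c': 1, 'key': 49, 'y': 69}  # -> record = {'c': 1, 'key': 49, 'y': 69}
result = len(record)  # -> result = 3

Answer: 3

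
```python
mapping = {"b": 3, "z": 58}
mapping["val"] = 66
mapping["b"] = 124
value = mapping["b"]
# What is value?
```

Answer: 124

Derivation:
Trace (tracking value):
mapping = {'b': 3, 'z': 58}  # -> mapping = {'b': 3, 'z': 58}
mapping['val'] = 66  # -> mapping = {'b': 3, 'z': 58, 'val': 66}
mapping['b'] = 124  # -> mapping = {'b': 124, 'z': 58, 'val': 66}
value = mapping['b']  # -> value = 124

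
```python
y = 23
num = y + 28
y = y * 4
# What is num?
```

Answer: 51

Derivation:
Trace (tracking num):
y = 23  # -> y = 23
num = y + 28  # -> num = 51
y = y * 4  # -> y = 92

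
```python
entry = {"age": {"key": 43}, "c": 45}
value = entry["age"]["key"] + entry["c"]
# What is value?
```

Answer: 88

Derivation:
Trace (tracking value):
entry = {'age': {'key': 43}, 'c': 45}  # -> entry = {'age': {'key': 43}, 'c': 45}
value = entry['age']['key'] + entry['c']  # -> value = 88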